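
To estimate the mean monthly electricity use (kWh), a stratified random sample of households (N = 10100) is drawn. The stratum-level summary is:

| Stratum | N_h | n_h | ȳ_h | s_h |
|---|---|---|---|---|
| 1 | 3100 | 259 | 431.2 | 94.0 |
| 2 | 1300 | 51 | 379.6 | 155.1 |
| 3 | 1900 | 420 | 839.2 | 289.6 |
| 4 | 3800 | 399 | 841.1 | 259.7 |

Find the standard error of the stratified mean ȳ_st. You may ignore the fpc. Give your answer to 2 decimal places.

SE(ȳ_st) ≈ 6.48

V̂(ȳ_st) = Σ W_h² s_h²/n_h, with W_h = N_h/N and N = 10100:
  stratum 1: (3100/10100)²·94.0²/259 = 3.21393
  stratum 2: (1300/10100)²·155.1²/51 = 7.81443
  stratum 3: (1900/10100)²·289.6²/420 = 7.06663
  stratum 4: (3800/10100)²·259.7²/399 = 23.9274
V̂(ȳ_st) = 42.0224
SE(ȳ_st) = √42.0224 = 6.48247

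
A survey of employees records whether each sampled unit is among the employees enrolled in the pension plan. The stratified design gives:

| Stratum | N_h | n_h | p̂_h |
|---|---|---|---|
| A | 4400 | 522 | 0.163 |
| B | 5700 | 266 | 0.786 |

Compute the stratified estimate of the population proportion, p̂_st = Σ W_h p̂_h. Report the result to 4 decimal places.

p̂_st ≈ 0.5146

N = 10100; stratum weights W_h = N_h/N.
p̂_st = Σ W_h p̂_h = (4400·0.163 + 5700·0.786)/10100 = 0.51459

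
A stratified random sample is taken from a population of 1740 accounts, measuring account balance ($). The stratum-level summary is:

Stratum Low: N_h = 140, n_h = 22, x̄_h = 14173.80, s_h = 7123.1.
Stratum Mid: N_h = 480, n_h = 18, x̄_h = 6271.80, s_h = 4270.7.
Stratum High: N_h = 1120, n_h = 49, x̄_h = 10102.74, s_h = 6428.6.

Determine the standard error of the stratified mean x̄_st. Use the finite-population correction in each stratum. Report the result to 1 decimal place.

V̂(x̄_st) = Σ W_h² (1 − n_h/N_h) s_h²/n_h, with W_h = N_h/N and N = 1740:
  stratum Low: (140/1740)²·(1 − 22/140)·7123.1²/22 = 12584.2
  stratum Mid: (480/1740)²·(1 − 18/480)·4270.7²/18 = 74218.2
  stratum High: (1120/1740)²·(1 − 49/1120)·6428.6²/49 = 334153
V̂(x̄_st) = 420956
SE(x̄_st) = √420956 = 648.811

SE(x̄_st) ≈ 648.8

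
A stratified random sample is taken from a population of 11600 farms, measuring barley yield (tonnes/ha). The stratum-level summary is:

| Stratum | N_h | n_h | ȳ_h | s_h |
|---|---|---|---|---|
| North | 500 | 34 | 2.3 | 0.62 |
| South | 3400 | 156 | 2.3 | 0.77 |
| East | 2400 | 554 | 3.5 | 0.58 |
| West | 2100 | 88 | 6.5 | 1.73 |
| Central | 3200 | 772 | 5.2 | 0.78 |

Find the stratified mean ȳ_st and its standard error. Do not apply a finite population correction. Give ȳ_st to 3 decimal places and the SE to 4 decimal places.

ȳ_st = Σ W_h ȳ_h = (500·2.3 + 3400·2.3 + 2400·3.5 + 2100·6.5 + 3200·5.2)/11600 = 4.10862
V̂(ȳ_st) = Σ W_h² s_h²/n_h, with W_h = N_h/N and N = 11600:
  stratum North: (500/11600)²·0.62²/34 = 2.10053e-05
  stratum South: (3400/11600)²·0.77²/156 = 0.000326512
  stratum East: (2400/11600)²·0.58²/554 = 2.59928e-05
  stratum West: (2100/11600)²·1.73²/88 = 0.00111463
  stratum Central: (3200/11600)²·0.78²/772 = 5.9973e-05
V̂(ȳ_st) = 0.00154812
SE(ȳ_st) = √0.00154812 = 0.0393461

ȳ_st ≈ 4.109, SE ≈ 0.0393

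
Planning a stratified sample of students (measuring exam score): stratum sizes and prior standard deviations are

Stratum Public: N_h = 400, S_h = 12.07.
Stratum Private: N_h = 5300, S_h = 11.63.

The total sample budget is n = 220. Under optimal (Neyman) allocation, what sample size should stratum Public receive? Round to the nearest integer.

Neyman allocation: n_h = n · N_h S_h / Σ N_i S_i, with n = 220.
  stratum Public: N_h·S_h = 400·12.07 = 4828.00
  stratum Private: N_h·S_h = 5300·11.63 = 61639.00
Σ N_h S_h = 66467.00
n for stratum Public = 220·4828.00/66467.00 = 15.980 → 16

16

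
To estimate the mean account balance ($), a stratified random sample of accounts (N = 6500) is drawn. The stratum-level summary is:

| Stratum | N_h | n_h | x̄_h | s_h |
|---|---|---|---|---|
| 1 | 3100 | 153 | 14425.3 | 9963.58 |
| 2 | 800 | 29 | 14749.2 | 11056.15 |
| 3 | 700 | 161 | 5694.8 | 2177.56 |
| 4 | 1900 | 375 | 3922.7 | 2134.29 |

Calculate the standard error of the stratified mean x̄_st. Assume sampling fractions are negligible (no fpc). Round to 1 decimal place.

V̂(x̄_st) = Σ W_h² s_h²/n_h, with W_h = N_h/N and N = 6500:
  stratum 1: (3100/6500)²·9963.58²/153 = 147583
  stratum 2: (800/6500)²·11056.15²/29 = 63850.3
  stratum 3: (700/6500)²·2177.56²/161 = 341.573
  stratum 4: (1900/6500)²·2134.29²/375 = 1037.9
V̂(x̄_st) = 212813
SE(x̄_st) = √212813 = 461.316

SE(x̄_st) ≈ 461.3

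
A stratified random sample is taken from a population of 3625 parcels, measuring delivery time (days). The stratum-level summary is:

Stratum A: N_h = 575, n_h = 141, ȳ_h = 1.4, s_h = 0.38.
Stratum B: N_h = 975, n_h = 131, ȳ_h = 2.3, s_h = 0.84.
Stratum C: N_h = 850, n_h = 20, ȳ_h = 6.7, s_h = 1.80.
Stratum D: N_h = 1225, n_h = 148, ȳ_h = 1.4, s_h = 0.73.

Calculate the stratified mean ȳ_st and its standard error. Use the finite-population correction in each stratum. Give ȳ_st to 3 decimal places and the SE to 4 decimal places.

ȳ_st ≈ 2.885, SE ≈ 0.0970

ȳ_st = Σ W_h ȳ_h = (575·1.4 + 975·2.3 + 850·6.7 + 1225·1.4)/3625 = 2.88483
V̂(ȳ_st) = Σ W_h² (1 − n_h/N_h) s_h²/n_h, with W_h = N_h/N and N = 3625:
  stratum A: (575/3625)²·(1 − 141/575)·0.38²/141 = 1.94487e-05
  stratum B: (975/3625)²·(1 − 131/975)·0.84²/131 = 0.000337302
  stratum C: (850/3625)²·(1 − 20/850)·1.80²/20 = 0.00869753
  stratum D: (1225/3625)²·(1 − 148/1225)·0.73²/148 = 0.00036151
V̂(ȳ_st) = 0.00941579
SE(ȳ_st) = √0.00941579 = 0.097035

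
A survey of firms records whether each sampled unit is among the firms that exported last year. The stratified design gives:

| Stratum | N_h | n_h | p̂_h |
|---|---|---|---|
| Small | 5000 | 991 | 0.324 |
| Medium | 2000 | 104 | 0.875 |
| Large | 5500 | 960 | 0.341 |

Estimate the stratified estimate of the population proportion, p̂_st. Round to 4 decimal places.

p̂_st ≈ 0.4196

N = 12500; stratum weights W_h = N_h/N.
p̂_st = Σ W_h p̂_h = (5000·0.324 + 2000·0.875 + 5500·0.341)/12500 = 0.41964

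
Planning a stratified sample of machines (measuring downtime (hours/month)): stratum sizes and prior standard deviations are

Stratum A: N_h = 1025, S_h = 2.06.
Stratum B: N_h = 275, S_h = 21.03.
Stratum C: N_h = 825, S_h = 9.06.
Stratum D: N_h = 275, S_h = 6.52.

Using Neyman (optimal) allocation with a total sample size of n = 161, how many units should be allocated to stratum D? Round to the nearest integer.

17

Neyman allocation: n_h = n · N_h S_h / Σ N_i S_i, with n = 161.
  stratum A: N_h·S_h = 1025·2.06 = 2111.50
  stratum B: N_h·S_h = 275·21.03 = 5783.25
  stratum C: N_h·S_h = 825·9.06 = 7474.50
  stratum D: N_h·S_h = 275·6.52 = 1793.00
Σ N_h S_h = 17162.25
n for stratum D = 161·1793.00/17162.25 = 16.820 → 17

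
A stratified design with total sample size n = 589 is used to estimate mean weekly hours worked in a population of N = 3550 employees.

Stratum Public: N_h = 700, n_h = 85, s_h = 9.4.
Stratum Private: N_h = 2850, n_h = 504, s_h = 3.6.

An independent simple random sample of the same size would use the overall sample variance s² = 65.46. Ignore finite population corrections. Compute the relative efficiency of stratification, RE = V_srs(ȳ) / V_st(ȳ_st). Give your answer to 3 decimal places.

RE ≈ 1.950

V̂(ȳ_st) = Σ W_h² s_h²/n_h, with W_h = N_h/N and N = 3550:
  stratum Public: (700/3550)²·9.4²/85 = 0.0404181
  stratum Private: (2850/3550)²·3.6²/504 = 0.0165732
V_st = 0.0569914
V_srs = s²/n = 65.46/589 = 0.111138
Relative efficiency = V_srs / V_st = 0.111138/0.0569914 = 1.9501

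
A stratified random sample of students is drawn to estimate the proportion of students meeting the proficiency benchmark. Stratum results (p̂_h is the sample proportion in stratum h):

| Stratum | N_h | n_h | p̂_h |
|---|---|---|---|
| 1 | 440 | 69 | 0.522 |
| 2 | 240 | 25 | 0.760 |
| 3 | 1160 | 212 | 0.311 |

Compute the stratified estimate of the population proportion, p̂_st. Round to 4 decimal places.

N = 1840; stratum weights W_h = N_h/N.
p̂_st = Σ W_h p̂_h = (440·0.522 + 240·0.760 + 1160·0.311)/1840 = 0.42002

p̂_st ≈ 0.4200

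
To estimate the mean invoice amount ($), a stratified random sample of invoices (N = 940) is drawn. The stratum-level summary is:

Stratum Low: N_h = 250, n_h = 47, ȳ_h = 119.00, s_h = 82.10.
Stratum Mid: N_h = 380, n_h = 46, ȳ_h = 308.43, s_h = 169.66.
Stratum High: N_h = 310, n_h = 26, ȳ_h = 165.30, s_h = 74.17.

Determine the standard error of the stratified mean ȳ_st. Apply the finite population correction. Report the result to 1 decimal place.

SE(ȳ_st) ≈ 10.9

V̂(ȳ_st) = Σ W_h² (1 − n_h/N_h) s_h²/n_h, with W_h = N_h/N and N = 940:
  stratum Low: (250/940)²·(1 − 47/250)·82.10²/47 = 8.23699
  stratum Mid: (380/940)²·(1 − 46/380)·169.66²/46 = 89.8826
  stratum High: (310/940)²·(1 − 26/310)·74.17²/26 = 21.0818
V̂(ȳ_st) = 119.201
SE(ȳ_st) = √119.201 = 10.9179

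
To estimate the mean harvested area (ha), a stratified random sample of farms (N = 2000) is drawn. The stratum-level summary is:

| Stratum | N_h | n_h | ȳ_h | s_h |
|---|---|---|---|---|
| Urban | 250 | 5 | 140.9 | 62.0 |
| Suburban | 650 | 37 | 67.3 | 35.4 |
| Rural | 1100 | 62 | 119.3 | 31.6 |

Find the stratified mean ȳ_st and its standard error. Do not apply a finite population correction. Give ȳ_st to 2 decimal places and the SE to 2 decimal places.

ȳ_st ≈ 105.10, SE ≈ 4.52

ȳ_st = Σ W_h ȳ_h = (250·140.9 + 650·67.3 + 1100·119.3)/2000 = 105.10000
V̂(ȳ_st) = Σ W_h² s_h²/n_h, with W_h = N_h/N and N = 2000:
  stratum Urban: (250/2000)²·62.0²/5 = 12.0125
  stratum Suburban: (650/2000)²·35.4²/37 = 3.57743
  stratum Rural: (1100/2000)²·31.6²/62 = 4.87201
V̂(ȳ_st) = 20.4619
SE(ȳ_st) = √20.4619 = 4.52349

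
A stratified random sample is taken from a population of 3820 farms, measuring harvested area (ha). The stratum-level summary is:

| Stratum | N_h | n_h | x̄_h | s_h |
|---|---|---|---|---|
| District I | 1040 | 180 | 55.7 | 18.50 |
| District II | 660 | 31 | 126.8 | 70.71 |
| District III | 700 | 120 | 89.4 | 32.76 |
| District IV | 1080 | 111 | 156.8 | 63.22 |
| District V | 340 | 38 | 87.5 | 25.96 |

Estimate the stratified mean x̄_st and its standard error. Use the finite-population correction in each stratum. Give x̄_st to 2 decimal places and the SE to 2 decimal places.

x̄_st ≈ 105.57, SE ≈ 2.77

x̄_st = Σ W_h x̄_h = (1040·55.7 + 660·126.8 + 700·89.4 + 1080·156.8 + 340·87.5)/3820 = 105.57330
V̂(x̄_st) = Σ W_h² (1 − n_h/N_h) s_h²/n_h, with W_h = N_h/N and N = 3820:
  stratum District I: (1040/3820)²·(1 − 180/1040)·18.50²/180 = 0.11654
  stratum District II: (660/3820)²·(1 − 31/660)·70.71²/31 = 4.58847
  stratum District III: (700/3820)²·(1 − 120/700)·32.76²/120 = 0.248832
  stratum District IV: (1080/3820)²·(1 − 111/1080)·63.22²/111 = 2.5823
  stratum District V: (340/3820)²·(1 − 38/340)·25.96²/38 = 0.124791
V̂(x̄_st) = 7.66093
SE(x̄_st) = √7.66093 = 2.76784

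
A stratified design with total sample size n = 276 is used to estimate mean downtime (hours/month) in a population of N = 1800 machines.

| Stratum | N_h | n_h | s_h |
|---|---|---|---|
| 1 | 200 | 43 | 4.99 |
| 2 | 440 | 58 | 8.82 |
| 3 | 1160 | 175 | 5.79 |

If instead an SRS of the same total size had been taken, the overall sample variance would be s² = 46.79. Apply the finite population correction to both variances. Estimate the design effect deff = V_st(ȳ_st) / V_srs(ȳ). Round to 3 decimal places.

V̂(ȳ_st) = Σ W_h² (1 − n_h/N_h) s_h²/n_h, with W_h = N_h/N and N = 1800:
  stratum 1: (200/1800)²·(1 − 43/200)·4.99²/43 = 0.00561199
  stratum 2: (440/1800)²·(1 − 58/440)·8.82²/58 = 0.0695793
  stratum 3: (1160/1800)²·(1 − 175/1160)·5.79²/175 = 0.0675567
V_st = 0.142748
V_srs = (1 − 276/1800)·46.79/276 = 0.143535
deff = V_st / V_srs = 0.142748/0.143535 = 0.9945

deff ≈ 0.995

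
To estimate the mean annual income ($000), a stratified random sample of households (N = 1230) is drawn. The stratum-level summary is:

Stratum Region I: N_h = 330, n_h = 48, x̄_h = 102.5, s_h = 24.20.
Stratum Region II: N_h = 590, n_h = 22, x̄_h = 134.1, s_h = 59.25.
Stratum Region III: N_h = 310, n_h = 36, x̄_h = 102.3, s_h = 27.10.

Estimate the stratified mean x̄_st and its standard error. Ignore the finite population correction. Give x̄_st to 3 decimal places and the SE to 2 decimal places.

x̄_st ≈ 117.607, SE ≈ 6.24

x̄_st = Σ W_h x̄_h = (330·102.5 + 590·134.1 + 310·102.3)/1230 = 117.60732
V̂(x̄_st) = Σ W_h² s_h²/n_h, with W_h = N_h/N and N = 1230:
  stratum Region I: (330/1230)²·24.20²/48 = 0.878228
  stratum Region II: (590/1230)²·59.25²/22 = 36.7154
  stratum Region III: (310/1230)²·27.10²/36 = 1.29583
V̂(x̄_st) = 38.8894
SE(x̄_st) = √38.8894 = 6.23614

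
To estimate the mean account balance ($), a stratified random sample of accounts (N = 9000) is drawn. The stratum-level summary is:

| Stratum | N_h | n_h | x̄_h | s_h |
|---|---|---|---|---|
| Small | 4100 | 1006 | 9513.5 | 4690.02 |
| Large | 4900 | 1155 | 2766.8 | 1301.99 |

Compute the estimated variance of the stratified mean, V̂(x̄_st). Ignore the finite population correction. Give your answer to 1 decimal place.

V̂(x̄_st) ≈ 4972.7

V̂(x̄_st) = Σ W_h² s_h²/n_h, with W_h = N_h/N and N = 9000:
  stratum Small: (4100/9000)²·4690.02²/1006 = 4537.68
  stratum Large: (4900/9000)²·1301.99²/1155 = 435.051
V̂(x̄_st) = 4972.73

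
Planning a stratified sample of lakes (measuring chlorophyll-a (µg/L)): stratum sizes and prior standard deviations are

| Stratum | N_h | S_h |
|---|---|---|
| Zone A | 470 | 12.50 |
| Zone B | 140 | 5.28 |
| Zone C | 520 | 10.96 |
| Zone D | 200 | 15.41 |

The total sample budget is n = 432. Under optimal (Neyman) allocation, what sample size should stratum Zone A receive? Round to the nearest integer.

Neyman allocation: n_h = n · N_h S_h / Σ N_i S_i, with n = 432.
  stratum Zone A: N_h·S_h = 470·12.50 = 5875.00
  stratum Zone B: N_h·S_h = 140·5.28 = 739.20
  stratum Zone C: N_h·S_h = 520·10.96 = 5699.20
  stratum Zone D: N_h·S_h = 200·15.41 = 3082.00
Σ N_h S_h = 15395.40
n for stratum Zone A = 432·5875.00/15395.40 = 164.854 → 165

165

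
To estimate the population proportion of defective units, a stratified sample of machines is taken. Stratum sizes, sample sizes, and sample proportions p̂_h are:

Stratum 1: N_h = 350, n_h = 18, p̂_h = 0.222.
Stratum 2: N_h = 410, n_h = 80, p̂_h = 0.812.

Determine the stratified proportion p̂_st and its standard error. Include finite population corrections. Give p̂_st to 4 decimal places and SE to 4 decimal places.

N = 760; stratum weights W_h = N_h/N.
p̂_st = Σ W_h p̂_h = (350·0.222 + 410·0.812)/760 = 0.54029
V̂(p̂_st) = Σ W_h² (1 − n_h/N_h) p̂_h(1−p̂_h)/(n_h−1):
  stratum 1: (350/760)²·(1 − 18/350)·0.222·0.778/17 = 0.00204391
  stratum 2: (410/760)²·(1 − 80/410)·0.812·0.188/79 = 0.000452645
V̂(p̂_st) = 0.00249656; SE = √V̂ = 0.0499656

p̂_st ≈ 0.5403, SE ≈ 0.0500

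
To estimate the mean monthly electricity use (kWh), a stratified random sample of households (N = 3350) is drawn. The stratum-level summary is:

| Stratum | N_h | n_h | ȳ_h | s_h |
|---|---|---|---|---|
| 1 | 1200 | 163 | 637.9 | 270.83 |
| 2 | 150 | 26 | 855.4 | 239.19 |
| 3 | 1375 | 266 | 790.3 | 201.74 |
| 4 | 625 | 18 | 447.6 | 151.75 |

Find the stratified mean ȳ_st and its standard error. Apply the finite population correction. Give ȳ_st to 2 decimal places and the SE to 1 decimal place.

ȳ_st = Σ W_h ȳ_h = (1200·637.9 + 150·855.4 + 1375·790.3 + 625·447.6)/3350 = 674.68731
V̂(ȳ_st) = Σ W_h² (1 − n_h/N_h) s_h²/n_h, with W_h = N_h/N and N = 3350:
  stratum 1: (1200/3350)²·(1 − 163/1200)·270.83²/163 = 49.8972
  stratum 2: (150/3350)²·(1 − 26/150)·239.19²/26 = 3.647
  stratum 3: (1375/3350)²·(1 − 266/1375)·201.74²/266 = 20.7896
  stratum 4: (625/3350)²·(1 − 18/625)·151.75²/18 = 43.2478
V̂(ȳ_st) = 117.582
SE(ȳ_st) = √117.582 = 10.8435

ȳ_st ≈ 674.69, SE ≈ 10.8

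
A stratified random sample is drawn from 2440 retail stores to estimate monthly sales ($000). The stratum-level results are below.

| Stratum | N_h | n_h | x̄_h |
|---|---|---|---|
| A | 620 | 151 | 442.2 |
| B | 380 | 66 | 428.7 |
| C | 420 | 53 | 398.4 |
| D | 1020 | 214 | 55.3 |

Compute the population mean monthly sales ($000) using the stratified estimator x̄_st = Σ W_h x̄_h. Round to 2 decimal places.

x̄_st ≈ 270.82

N = Σ N_h = 2440. Stratum weights W_h = N_h/N.
x̄_st = (620·442.2 + 380·428.7 + 420·398.4 + 1020·55.3) / 2440 = 270.8213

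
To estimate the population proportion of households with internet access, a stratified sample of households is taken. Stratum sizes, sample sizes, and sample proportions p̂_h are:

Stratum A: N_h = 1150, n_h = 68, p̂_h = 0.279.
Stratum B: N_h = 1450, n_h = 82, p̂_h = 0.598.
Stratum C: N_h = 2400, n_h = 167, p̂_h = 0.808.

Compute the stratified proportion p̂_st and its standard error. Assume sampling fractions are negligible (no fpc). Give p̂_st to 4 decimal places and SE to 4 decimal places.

p̂_st ≈ 0.6254, SE ≈ 0.0250

N = 5000; stratum weights W_h = N_h/N.
p̂_st = Σ W_h p̂_h = (1150·0.279 + 1450·0.598 + 2400·0.808)/5000 = 0.62543
V̂(p̂_st) = Σ W_h² p̂_h(1−p̂_h)/(n_h−1):
  stratum A: (1150/5000)²·0.279·0.721/67 = 0.000158826
  stratum B: (1450/5000)²·0.598·0.402/81 = 0.000249596
  stratum C: (2400/5000)²·0.808·0.192/166 = 0.000215321
V̂(p̂_st) = 0.000623743; SE = √V̂ = 0.0249749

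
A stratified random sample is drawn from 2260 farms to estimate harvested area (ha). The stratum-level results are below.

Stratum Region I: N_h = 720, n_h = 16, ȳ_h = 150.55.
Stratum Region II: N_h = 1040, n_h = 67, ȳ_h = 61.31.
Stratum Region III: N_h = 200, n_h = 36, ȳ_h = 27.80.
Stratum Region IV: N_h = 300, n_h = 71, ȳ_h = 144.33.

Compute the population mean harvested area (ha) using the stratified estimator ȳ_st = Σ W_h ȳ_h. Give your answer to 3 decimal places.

ȳ_st ≈ 97.795

N = Σ N_h = 2260. Stratum weights W_h = N_h/N.
ȳ_st = (720·150.55 + 1040·61.31 + 200·27.80 + 300·144.33) / 2260 = 97.79531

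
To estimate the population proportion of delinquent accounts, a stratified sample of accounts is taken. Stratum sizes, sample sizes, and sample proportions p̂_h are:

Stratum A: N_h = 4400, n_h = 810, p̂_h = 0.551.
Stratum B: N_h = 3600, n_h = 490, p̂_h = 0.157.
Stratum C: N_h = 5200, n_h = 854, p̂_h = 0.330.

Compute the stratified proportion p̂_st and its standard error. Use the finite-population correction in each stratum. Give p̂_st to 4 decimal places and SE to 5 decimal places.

p̂_st ≈ 0.3565, SE ≈ 0.00887

N = 13200; stratum weights W_h = N_h/N.
p̂_st = Σ W_h p̂_h = (4400·0.551 + 3600·0.157 + 5200·0.330)/13200 = 0.35648
V̂(p̂_st) = Σ W_h² (1 − n_h/N_h) p̂_h(1−p̂_h)/(n_h−1):
  stratum A: (4400/13200)²·(1 − 810/4400)·0.551·0.449/809 = 2.77235e-05
  stratum B: (3600/13200)²·(1 − 490/3600)·0.157·0.843/489 = 1.73914e-05
  stratum C: (5200/13200)²·(1 − 854/5200)·0.330·0.670/853 = 3.3619e-05
V̂(p̂_st) = 7.87339e-05; SE = √V̂ = 0.00887321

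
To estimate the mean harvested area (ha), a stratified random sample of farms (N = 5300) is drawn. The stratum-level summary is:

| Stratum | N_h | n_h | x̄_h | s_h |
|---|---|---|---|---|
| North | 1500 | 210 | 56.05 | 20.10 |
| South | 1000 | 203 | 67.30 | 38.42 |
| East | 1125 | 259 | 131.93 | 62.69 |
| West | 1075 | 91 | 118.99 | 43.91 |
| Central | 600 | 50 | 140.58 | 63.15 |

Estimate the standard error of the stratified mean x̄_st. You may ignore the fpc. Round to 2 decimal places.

V̂(x̄_st) = Σ W_h² s_h²/n_h, with W_h = N_h/N and N = 5300:
  stratum North: (1500/5300)²·20.10²/210 = 0.1541
  stratum South: (1000/5300)²·38.42²/203 = 0.258861
  stratum East: (1125/5300)²·62.69²/259 = 0.683676
  stratum West: (1075/5300)²·43.91²/91 = 0.871667
  stratum Central: (600/5300)²·63.15²/50 = 1.02218
V̂(x̄_st) = 2.99048
SE(x̄_st) = √2.99048 = 1.7293

SE(x̄_st) ≈ 1.73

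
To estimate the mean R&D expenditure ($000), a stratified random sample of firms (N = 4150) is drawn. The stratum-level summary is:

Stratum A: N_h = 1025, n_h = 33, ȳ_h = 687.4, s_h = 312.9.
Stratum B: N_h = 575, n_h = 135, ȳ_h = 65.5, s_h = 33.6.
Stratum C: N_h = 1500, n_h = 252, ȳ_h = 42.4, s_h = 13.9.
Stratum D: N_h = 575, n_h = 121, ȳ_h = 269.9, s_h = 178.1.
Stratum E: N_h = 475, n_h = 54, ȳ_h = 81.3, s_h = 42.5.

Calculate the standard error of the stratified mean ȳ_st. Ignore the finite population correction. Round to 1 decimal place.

V̂(ȳ_st) = Σ W_h² s_h²/n_h, with W_h = N_h/N and N = 4150:
  stratum A: (1025/4150)²·312.9²/33 = 180.988
  stratum B: (575/4150)²·33.6²/135 = 0.16054
  stratum C: (1500/4150)²·13.9²/252 = 0.100165
  stratum D: (575/4150)²·178.1²/121 = 5.03248
  stratum E: (475/4150)²·42.5²/54 = 0.438203
V̂(ȳ_st) = 186.719
SE(ȳ_st) = √186.719 = 13.6645

SE(ȳ_st) ≈ 13.7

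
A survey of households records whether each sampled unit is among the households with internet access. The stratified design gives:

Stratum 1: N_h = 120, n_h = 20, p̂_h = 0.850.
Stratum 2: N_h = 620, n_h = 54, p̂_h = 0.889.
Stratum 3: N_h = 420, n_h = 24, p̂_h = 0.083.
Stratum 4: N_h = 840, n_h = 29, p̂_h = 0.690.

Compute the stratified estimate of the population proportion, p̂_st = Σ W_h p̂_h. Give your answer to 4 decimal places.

N = 2000; stratum weights W_h = N_h/N.
p̂_st = Σ W_h p̂_h = (120·0.850 + 620·0.889 + 420·0.083 + 840·0.690)/2000 = 0.63382

p̂_st ≈ 0.6338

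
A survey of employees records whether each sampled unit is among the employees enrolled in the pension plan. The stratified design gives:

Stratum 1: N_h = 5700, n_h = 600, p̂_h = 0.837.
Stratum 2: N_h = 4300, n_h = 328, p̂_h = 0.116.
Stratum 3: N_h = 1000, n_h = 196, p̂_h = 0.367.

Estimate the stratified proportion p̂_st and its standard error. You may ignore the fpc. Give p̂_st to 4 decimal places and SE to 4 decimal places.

p̂_st ≈ 0.5124, SE ≈ 0.0109

N = 11000; stratum weights W_h = N_h/N.
p̂_st = Σ W_h p̂_h = (5700·0.837 + 4300·0.116 + 1000·0.367)/11000 = 0.51243
V̂(p̂_st) = Σ W_h² p̂_h(1−p̂_h)/(n_h−1):
  stratum 1: (5700/11000)²·0.837·0.163/599 = 6.11576e-05
  stratum 2: (4300/11000)²·0.116·0.884/327 = 4.79197e-05
  stratum 3: (1000/11000)²·0.367·0.633/195 = 9.84577e-06
V̂(p̂_st) = 0.000118923; SE = √V̂ = 0.0109052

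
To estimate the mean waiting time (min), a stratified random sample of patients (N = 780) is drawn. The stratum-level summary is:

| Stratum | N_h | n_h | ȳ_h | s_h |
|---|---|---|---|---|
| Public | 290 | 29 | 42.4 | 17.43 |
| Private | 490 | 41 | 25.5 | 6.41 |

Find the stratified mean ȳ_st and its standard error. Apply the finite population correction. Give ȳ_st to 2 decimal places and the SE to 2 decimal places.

ȳ_st = Σ W_h ȳ_h = (290·42.4 + 490·25.5)/780 = 31.78333
V̂(ȳ_st) = Σ W_h² (1 − n_h/N_h) s_h²/n_h, with W_h = N_h/N and N = 780:
  stratum Public: (290/780)²·(1 − 29/290)·17.43²/29 = 1.30331
  stratum Private: (490/780)²·(1 − 41/490)·6.41²/41 = 0.362398
V̂(ȳ_st) = 1.6657
SE(ȳ_st) = √1.6657 = 1.29062

ȳ_st ≈ 31.78, SE ≈ 1.29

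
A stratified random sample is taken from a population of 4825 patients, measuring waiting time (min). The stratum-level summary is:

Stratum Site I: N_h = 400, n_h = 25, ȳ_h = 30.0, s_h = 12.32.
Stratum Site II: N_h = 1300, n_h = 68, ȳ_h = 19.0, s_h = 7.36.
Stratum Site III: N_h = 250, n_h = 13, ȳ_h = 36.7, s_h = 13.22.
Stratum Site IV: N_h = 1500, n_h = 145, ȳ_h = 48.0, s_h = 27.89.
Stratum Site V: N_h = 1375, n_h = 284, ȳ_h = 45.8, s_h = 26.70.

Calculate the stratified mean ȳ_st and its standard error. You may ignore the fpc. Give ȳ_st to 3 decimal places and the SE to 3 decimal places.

ȳ_st = Σ W_h ȳ_h = (400·30.0 + 1300·19.0 + 250·36.7 + 1500·48.0 + 1375·45.8)/4825 = 37.48187
V̂(ȳ_st) = Σ W_h² s_h²/n_h, with W_h = N_h/N and N = 4825:
  stratum Site I: (400/4825)²·12.32²/25 = 0.041726
  stratum Site II: (1300/4825)²·7.36²/68 = 0.0578281
  stratum Site III: (250/4825)²·13.22²/13 = 0.0360915
  stratum Site IV: (1500/4825)²·27.89²/145 = 0.518462
  stratum Site V: (1375/4825)²·26.70²/284 = 0.203852
V̂(ȳ_st) = 0.85796
SE(ȳ_st) = √0.85796 = 0.926261

ȳ_st ≈ 37.482, SE ≈ 0.926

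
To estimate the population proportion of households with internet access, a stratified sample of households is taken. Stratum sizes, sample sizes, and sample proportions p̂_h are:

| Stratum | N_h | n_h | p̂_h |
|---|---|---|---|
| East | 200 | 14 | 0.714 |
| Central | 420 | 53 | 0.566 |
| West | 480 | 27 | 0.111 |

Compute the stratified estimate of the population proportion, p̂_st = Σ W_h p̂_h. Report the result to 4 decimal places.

N = 1100; stratum weights W_h = N_h/N.
p̂_st = Σ W_h p̂_h = (200·0.714 + 420·0.566 + 480·0.111)/1100 = 0.39436

p̂_st ≈ 0.3944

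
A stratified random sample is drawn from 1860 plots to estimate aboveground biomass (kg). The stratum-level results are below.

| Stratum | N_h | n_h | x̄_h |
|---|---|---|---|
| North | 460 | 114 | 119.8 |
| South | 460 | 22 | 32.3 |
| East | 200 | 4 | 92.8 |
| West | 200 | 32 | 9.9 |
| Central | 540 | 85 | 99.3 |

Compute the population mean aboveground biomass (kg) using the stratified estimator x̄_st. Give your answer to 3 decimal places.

x̄_st ≈ 77.488

N = Σ N_h = 1860. Stratum weights W_h = N_h/N.
x̄_st = (460·119.8 + 460·32.3 + 200·92.8 + 200·9.9 + 540·99.3) / 1860 = 77.48817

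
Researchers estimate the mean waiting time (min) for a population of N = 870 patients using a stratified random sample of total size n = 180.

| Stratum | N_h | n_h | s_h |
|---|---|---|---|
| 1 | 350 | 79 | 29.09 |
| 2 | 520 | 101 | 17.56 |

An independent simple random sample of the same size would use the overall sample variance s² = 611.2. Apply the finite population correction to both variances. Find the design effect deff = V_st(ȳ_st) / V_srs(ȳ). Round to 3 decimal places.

V̂(ȳ_st) = Σ W_h² (1 − n_h/N_h) s_h²/n_h, with W_h = N_h/N and N = 870:
  stratum 1: (350/870)²·(1 − 79/350)·29.09²/79 = 1.34233
  stratum 2: (520/870)²·(1 − 101/520)·17.56²/101 = 0.878833
V_st = 2.22116
V_srs = (1 − 180/870)·611.2/180 = 2.69303
deff = V_st / V_srs = 2.22116/2.69303 = 0.8248

deff ≈ 0.825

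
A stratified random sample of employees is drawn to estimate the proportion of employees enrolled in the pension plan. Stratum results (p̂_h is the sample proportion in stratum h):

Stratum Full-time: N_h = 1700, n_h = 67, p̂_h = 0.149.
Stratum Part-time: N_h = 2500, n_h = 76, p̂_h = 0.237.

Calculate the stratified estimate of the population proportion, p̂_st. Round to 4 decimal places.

p̂_st ≈ 0.2014

N = 4200; stratum weights W_h = N_h/N.
p̂_st = Σ W_h p̂_h = (1700·0.149 + 2500·0.237)/4200 = 0.20138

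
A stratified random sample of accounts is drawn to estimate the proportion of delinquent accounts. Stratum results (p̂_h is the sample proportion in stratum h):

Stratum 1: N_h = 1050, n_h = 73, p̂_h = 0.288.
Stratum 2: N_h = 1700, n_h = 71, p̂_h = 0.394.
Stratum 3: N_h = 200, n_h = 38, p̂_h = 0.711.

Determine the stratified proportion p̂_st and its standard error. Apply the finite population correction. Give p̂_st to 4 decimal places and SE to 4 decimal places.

p̂_st ≈ 0.3778, SE ≈ 0.0380

N = 2950; stratum weights W_h = N_h/N.
p̂_st = Σ W_h p̂_h = (1050·0.288 + 1700·0.394 + 200·0.711)/2950 = 0.37776
V̂(p̂_st) = Σ W_h² (1 − n_h/N_h) p̂_h(1−p̂_h)/(n_h−1):
  stratum 1: (1050/2950)²·(1 − 73/1050)·0.288·0.712/72 = 0.000335722
  stratum 2: (1700/2950)²·(1 − 71/1700)·0.394·0.606/70 = 0.00108542
  stratum 3: (200/2950)²·(1 − 38/200)·0.711·0.289/37 = 2.0676e-05
V̂(p̂_st) = 0.00144182; SE = √V̂ = 0.0379712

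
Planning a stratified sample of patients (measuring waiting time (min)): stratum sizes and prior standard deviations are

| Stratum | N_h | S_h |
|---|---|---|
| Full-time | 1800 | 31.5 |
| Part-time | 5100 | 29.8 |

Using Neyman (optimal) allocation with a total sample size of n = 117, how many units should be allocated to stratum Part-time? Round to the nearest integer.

Neyman allocation: n_h = n · N_h S_h / Σ N_i S_i, with n = 117.
  stratum Full-time: N_h·S_h = 1800·31.5 = 56700.00
  stratum Part-time: N_h·S_h = 5100·29.8 = 151980.00
Σ N_h S_h = 208680.00
n for stratum Part-time = 117·151980.00/208680.00 = 85.210 → 85

85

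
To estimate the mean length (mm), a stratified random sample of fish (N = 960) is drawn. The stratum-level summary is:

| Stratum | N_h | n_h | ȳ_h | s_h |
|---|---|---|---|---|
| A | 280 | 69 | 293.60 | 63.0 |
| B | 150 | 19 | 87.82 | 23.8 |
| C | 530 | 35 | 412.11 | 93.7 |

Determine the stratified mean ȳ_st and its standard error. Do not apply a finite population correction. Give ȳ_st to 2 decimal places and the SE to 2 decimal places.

ȳ_st ≈ 326.87, SE ≈ 9.06

ȳ_st = Σ W_h ȳ_h = (280·293.60 + 150·87.82 + 530·412.11)/960 = 326.87427
V̂(ȳ_st) = Σ W_h² s_h²/n_h, with W_h = N_h/N and N = 960:
  stratum A: (280/960)²·63.0²/69 = 4.89334
  stratum B: (150/960)²·23.8²/19 = 0.727847
  stratum C: (530/960)²·93.7²/35 = 76.4576
V̂(ȳ_st) = 82.0787
SE(ȳ_st) = √82.0787 = 9.05973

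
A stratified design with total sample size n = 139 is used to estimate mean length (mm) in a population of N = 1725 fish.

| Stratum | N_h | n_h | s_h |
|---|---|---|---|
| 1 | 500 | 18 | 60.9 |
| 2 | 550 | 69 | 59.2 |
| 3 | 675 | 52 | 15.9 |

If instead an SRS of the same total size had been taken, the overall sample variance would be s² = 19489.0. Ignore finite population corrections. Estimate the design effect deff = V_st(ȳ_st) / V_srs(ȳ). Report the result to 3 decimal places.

deff ≈ 0.166

V̂(ȳ_st) = Σ W_h² s_h²/n_h, with W_h = N_h/N and N = 1725:
  stratum 1: (500/1725)²·60.9²/18 = 17.3111
  stratum 2: (550/1725)²·59.2²/69 = 5.16347
  stratum 3: (675/1725)²·15.9²/52 = 0.744424
V_st = 23.219
V_srs = s²/n = 19489.0/139 = 140.209
deff = V_st / V_srs = 23.219/140.209 = 0.1656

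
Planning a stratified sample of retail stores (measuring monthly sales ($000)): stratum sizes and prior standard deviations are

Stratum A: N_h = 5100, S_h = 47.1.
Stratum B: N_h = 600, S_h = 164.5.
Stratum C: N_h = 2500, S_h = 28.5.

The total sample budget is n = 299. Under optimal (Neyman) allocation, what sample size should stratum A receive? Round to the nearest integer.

175

Neyman allocation: n_h = n · N_h S_h / Σ N_i S_i, with n = 299.
  stratum A: N_h·S_h = 5100·47.1 = 240210.00
  stratum B: N_h·S_h = 600·164.5 = 98700.00
  stratum C: N_h·S_h = 2500·28.5 = 71250.00
Σ N_h S_h = 410160.00
n for stratum A = 299·240210.00/410160.00 = 175.109 → 175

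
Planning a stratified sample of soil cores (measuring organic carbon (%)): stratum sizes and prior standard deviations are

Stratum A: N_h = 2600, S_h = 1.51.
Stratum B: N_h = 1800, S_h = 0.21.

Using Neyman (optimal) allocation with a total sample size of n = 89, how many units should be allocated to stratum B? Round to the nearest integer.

Neyman allocation: n_h = n · N_h S_h / Σ N_i S_i, with n = 89.
  stratum A: N_h·S_h = 2600·1.51 = 3926.00
  stratum B: N_h·S_h = 1800·0.21 = 378.00
Σ N_h S_h = 4304.00
n for stratum B = 89·378.00/4304.00 = 7.816 → 8

8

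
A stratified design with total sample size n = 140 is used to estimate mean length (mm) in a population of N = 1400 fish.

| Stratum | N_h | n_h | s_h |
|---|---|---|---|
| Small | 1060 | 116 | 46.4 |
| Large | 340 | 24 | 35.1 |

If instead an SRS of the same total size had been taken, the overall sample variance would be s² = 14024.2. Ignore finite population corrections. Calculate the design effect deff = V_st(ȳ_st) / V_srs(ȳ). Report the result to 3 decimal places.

deff ≈ 0.136

V̂(ȳ_st) = Σ W_h² s_h²/n_h, with W_h = N_h/N and N = 1400:
  stratum Small: (1060/1400)²·46.4²/116 = 10.6398
  stratum Large: (340/1400)²·35.1²/24 = 3.02764
V_st = 13.6674
V_srs = s²/n = 14024.2/140 = 100.173
deff = V_st / V_srs = 13.6674/100.173 = 0.1364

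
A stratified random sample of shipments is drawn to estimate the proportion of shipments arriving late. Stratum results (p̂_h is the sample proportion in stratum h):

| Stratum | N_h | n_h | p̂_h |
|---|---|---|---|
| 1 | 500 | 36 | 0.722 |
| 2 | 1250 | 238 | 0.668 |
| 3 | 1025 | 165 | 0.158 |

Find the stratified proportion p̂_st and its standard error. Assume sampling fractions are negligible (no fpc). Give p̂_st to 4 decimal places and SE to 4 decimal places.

p̂_st ≈ 0.4894, SE ≈ 0.0221

N = 2775; stratum weights W_h = N_h/N.
p̂_st = Σ W_h p̂_h = (500·0.722 + 1250·0.668 + 1025·0.158)/2775 = 0.48935
V̂(p̂_st) = Σ W_h² p̂_h(1−p̂_h)/(n_h−1):
  stratum 1: (500/2775)²·0.722·0.278/35 = 0.000186178
  stratum 2: (1250/2775)²·0.668·0.332/237 = 0.000189872
  stratum 3: (1025/2775)²·0.158·0.842/164 = 0.000110674
V̂(p̂_st) = 0.000486724; SE = √V̂ = 0.0220618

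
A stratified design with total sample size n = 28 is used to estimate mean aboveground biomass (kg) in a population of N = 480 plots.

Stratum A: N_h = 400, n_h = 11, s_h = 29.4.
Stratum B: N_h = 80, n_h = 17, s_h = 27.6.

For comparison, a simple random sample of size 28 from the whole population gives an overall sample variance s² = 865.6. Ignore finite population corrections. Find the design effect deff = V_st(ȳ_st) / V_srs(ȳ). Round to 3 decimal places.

V̂(ȳ_st) = Σ W_h² s_h²/n_h, with W_h = N_h/N and N = 480:
  stratum A: (400/480)²·29.4²/11 = 54.5682
  stratum B: (80/480)²·27.6²/17 = 1.24471
V_st = 55.8129
V_srs = s²/n = 865.6/28 = 30.9143
deff = V_st / V_srs = 55.8129/30.9143 = 1.8054

deff ≈ 1.805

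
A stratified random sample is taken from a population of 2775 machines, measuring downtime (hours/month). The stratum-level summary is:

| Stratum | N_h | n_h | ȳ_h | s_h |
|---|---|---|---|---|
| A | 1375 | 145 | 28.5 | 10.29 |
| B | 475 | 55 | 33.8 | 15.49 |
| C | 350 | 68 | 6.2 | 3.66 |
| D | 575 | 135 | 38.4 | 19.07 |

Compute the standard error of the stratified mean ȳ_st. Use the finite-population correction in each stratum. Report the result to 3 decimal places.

SE(ȳ_st) ≈ 0.604

V̂(ȳ_st) = Σ W_h² (1 − n_h/N_h) s_h²/n_h, with W_h = N_h/N and N = 2775:
  stratum A: (1375/2775)²·(1 − 145/1375)·10.29²/145 = 0.160378
  stratum B: (475/2775)²·(1 − 55/475)·15.49²/55 = 0.11302
  stratum C: (350/2775)²·(1 − 68/350)·3.66²/68 = 0.0025249
  stratum D: (575/2775)²·(1 − 135/575)·19.07²/135 = 0.0885039
V̂(ȳ_st) = 0.364427
SE(ȳ_st) = √0.364427 = 0.603678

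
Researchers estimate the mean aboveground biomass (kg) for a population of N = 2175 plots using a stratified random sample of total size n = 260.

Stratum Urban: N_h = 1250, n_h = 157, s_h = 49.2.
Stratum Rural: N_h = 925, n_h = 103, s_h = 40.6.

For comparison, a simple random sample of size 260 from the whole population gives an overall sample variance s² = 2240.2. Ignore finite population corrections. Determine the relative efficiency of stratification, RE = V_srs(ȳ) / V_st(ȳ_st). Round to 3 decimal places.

RE ≈ 1.079

V̂(ȳ_st) = Σ W_h² s_h²/n_h, with W_h = N_h/N and N = 2175:
  stratum Urban: (1250/2175)²·49.2²/157 = 5.09251
  stratum Rural: (925/2175)²·40.6²/103 = 2.89454
V_st = 7.98705
V_srs = s²/n = 2240.2/260 = 8.61615
Relative efficiency = V_srs / V_st = 8.61615/7.98705 = 1.0788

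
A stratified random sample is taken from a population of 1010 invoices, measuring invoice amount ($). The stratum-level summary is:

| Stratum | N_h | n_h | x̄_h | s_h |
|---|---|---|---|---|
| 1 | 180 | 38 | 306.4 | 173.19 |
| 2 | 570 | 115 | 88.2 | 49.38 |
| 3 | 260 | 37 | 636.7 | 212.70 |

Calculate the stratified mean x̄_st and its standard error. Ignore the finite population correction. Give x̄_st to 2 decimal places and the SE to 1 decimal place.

x̄_st ≈ 268.29, SE ≈ 10.6

x̄_st = Σ W_h x̄_h = (180·306.4 + 570·88.2 + 260·636.7)/1010 = 268.28515
V̂(x̄_st) = Σ W_h² s_h²/n_h, with W_h = N_h/N and N = 1010:
  stratum 1: (180/1010)²·173.19²/38 = 25.0706
  stratum 2: (570/1010)²·49.38²/115 = 6.75323
  stratum 3: (260/1010)²·212.70²/37 = 81.0284
V̂(x̄_st) = 112.852
SE(x̄_st) = √112.852 = 10.6232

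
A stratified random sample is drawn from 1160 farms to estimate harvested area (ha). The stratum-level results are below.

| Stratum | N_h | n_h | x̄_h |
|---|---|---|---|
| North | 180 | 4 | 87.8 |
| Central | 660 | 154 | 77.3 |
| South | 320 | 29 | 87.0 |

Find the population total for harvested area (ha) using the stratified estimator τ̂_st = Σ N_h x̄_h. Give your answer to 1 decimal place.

τ̂_st ≈ 94662.0

τ̂_st = Σ N_h x̄_h = 180·87.8 + 660·77.3 + 320·87.0 = 94662.0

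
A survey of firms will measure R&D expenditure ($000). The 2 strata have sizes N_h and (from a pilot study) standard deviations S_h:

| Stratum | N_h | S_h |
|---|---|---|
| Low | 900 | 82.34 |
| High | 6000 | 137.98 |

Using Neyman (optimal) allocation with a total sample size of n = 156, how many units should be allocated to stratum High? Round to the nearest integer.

143

Neyman allocation: n_h = n · N_h S_h / Σ N_i S_i, with n = 156.
  stratum Low: N_h·S_h = 900·82.34 = 74106.00
  stratum High: N_h·S_h = 6000·137.98 = 827880.00
Σ N_h S_h = 901986.00
n for stratum High = 156·827880.00/901986.00 = 143.183 → 143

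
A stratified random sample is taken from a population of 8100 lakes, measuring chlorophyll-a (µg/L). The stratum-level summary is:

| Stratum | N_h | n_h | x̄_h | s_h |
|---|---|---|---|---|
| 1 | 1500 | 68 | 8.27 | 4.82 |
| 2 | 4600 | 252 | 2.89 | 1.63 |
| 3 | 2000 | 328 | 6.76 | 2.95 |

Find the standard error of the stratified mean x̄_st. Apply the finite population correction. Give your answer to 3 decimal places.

SE(x̄_st) ≈ 0.126

V̂(x̄_st) = Σ W_h² (1 − n_h/N_h) s_h²/n_h, with W_h = N_h/N and N = 8100:
  stratum 1: (1500/8100)²·(1 − 68/1500)·4.82²/68 = 0.0111853
  stratum 2: (4600/8100)²·(1 − 252/4600)·1.63²/252 = 0.00321405
  stratum 3: (2000/8100)²·(1 − 328/2000)·2.95²/328 = 0.00135228
V̂(x̄_st) = 0.0157517
SE(x̄_st) = √0.0157517 = 0.125506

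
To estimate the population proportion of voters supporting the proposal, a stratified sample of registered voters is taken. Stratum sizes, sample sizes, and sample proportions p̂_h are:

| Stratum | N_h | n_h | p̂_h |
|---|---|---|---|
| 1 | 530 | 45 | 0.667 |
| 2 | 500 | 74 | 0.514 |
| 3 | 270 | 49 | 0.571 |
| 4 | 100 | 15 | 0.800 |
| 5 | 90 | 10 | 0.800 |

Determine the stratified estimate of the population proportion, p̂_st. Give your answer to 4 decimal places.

N = 1490; stratum weights W_h = N_h/N.
p̂_st = Σ W_h p̂_h = (530·0.667 + 500·0.514 + 270·0.571 + 100·0.800 + 90·0.800)/1490 = 0.61522

p̂_st ≈ 0.6152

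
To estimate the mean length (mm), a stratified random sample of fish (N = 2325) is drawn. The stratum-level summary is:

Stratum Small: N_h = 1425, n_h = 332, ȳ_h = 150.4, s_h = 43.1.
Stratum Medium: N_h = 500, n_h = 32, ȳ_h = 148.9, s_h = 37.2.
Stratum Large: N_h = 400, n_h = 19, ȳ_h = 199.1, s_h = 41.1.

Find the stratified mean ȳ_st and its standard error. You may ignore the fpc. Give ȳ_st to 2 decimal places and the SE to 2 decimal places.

ȳ_st = Σ W_h ȳ_h = (1425·150.4 + 500·148.9 + 400·199.1)/2325 = 158.45591
V̂(ȳ_st) = Σ W_h² s_h²/n_h, with W_h = N_h/N and N = 2325:
  stratum Small: (1425/2325)²·43.1²/332 = 2.10184
  stratum Medium: (500/2325)²·37.2²/32 = 2
  stratum Large: (400/2325)²·41.1²/19 = 2.6315
V̂(ȳ_st) = 6.73335
SE(ȳ_st) = √6.73335 = 2.59487

ȳ_st ≈ 158.46, SE ≈ 2.59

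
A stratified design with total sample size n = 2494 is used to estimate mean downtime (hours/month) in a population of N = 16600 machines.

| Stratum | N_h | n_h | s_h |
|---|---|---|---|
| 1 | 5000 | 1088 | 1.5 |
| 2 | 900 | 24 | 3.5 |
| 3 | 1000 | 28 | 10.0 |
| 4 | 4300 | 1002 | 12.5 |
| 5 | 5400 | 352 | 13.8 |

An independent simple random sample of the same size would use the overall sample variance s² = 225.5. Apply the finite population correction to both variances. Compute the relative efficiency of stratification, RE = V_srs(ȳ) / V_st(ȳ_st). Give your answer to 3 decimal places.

RE ≈ 1.014

V̂(ȳ_st) = Σ W_h² (1 − n_h/N_h) s_h²/n_h, with W_h = N_h/N and N = 16600:
  stratum 1: (5000/16600)²·(1 − 1088/5000)·1.5²/1088 = 0.000146793
  stratum 2: (900/16600)²·(1 − 24/900)·3.5²/24 = 0.00146034
  stratum 3: (1000/16600)²·(1 − 28/1000)·10.0²/28 = 0.0125977
  stratum 4: (4300/16600)²·(1 − 1002/4300)·12.5²/1002 = 0.00802519
  stratum 5: (5400/16600)²·(1 − 352/5400)·13.8²/352 = 0.0535195
V_st = 0.0757496
V_srs = (1 − 2494/16600)·225.5/2494 = 0.0768327
Relative efficiency = V_srs / V_st = 0.0768327/0.0757496 = 1.0143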